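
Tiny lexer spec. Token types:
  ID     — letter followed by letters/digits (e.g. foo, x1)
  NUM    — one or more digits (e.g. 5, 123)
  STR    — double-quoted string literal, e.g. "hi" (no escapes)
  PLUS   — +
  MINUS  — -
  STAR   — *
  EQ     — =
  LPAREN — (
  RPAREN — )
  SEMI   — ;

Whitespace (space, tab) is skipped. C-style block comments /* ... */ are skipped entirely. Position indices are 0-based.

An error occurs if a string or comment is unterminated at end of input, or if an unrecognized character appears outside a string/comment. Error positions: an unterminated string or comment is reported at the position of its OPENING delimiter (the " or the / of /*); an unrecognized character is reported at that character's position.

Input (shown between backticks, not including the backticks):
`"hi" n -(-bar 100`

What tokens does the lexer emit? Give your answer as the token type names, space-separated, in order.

Answer: STR ID MINUS LPAREN MINUS ID NUM

Derivation:
pos=0: enter STRING mode
pos=0: emit STR "hi" (now at pos=4)
pos=5: emit ID 'n' (now at pos=6)
pos=7: emit MINUS '-'
pos=8: emit LPAREN '('
pos=9: emit MINUS '-'
pos=10: emit ID 'bar' (now at pos=13)
pos=14: emit NUM '100' (now at pos=17)
DONE. 7 tokens: [STR, ID, MINUS, LPAREN, MINUS, ID, NUM]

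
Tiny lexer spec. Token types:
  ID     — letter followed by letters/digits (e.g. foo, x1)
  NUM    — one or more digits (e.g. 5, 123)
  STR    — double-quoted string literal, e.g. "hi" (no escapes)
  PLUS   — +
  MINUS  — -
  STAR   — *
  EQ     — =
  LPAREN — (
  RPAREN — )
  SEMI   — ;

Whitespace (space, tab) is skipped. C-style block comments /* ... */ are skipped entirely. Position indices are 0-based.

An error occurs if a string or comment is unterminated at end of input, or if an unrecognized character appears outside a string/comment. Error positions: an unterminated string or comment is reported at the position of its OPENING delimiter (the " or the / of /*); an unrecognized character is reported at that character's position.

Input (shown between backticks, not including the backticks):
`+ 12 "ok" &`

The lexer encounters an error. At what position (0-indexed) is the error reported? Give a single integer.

pos=0: emit PLUS '+'
pos=2: emit NUM '12' (now at pos=4)
pos=5: enter STRING mode
pos=5: emit STR "ok" (now at pos=9)
pos=10: ERROR — unrecognized char '&'

Answer: 10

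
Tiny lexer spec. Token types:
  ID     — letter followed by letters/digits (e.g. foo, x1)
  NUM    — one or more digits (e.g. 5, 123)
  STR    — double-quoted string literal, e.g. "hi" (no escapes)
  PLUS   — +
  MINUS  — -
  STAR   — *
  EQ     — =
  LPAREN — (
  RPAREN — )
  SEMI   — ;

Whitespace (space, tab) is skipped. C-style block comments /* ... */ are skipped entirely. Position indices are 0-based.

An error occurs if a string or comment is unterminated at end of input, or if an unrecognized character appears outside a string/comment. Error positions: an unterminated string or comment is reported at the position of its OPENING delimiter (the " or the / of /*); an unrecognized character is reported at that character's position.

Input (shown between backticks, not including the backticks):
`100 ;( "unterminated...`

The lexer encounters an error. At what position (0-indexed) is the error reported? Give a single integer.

pos=0: emit NUM '100' (now at pos=3)
pos=4: emit SEMI ';'
pos=5: emit LPAREN '('
pos=7: enter STRING mode
pos=7: ERROR — unterminated string

Answer: 7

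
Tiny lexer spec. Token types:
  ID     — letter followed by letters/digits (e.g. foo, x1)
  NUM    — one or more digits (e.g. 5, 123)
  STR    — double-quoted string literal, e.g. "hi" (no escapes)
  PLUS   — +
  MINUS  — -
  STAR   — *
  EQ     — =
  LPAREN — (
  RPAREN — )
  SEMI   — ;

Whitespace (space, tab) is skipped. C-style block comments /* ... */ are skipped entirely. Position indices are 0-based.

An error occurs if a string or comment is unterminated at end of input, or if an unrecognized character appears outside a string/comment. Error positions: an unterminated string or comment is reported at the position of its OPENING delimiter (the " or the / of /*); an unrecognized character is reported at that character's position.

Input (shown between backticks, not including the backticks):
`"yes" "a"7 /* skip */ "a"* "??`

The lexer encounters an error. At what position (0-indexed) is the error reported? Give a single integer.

Answer: 27

Derivation:
pos=0: enter STRING mode
pos=0: emit STR "yes" (now at pos=5)
pos=6: enter STRING mode
pos=6: emit STR "a" (now at pos=9)
pos=9: emit NUM '7' (now at pos=10)
pos=11: enter COMMENT mode (saw '/*')
exit COMMENT mode (now at pos=21)
pos=22: enter STRING mode
pos=22: emit STR "a" (now at pos=25)
pos=25: emit STAR '*'
pos=27: enter STRING mode
pos=27: ERROR — unterminated string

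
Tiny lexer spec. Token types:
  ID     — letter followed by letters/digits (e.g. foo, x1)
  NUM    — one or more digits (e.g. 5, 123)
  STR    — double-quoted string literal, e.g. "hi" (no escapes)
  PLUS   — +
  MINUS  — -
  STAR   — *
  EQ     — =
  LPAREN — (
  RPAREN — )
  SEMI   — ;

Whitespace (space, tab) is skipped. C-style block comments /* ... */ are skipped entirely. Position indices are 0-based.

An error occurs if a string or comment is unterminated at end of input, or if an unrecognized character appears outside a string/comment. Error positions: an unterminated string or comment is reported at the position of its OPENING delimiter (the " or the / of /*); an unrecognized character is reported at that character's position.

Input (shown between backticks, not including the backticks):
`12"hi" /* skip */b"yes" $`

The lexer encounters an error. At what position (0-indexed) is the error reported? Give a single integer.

pos=0: emit NUM '12' (now at pos=2)
pos=2: enter STRING mode
pos=2: emit STR "hi" (now at pos=6)
pos=7: enter COMMENT mode (saw '/*')
exit COMMENT mode (now at pos=17)
pos=17: emit ID 'b' (now at pos=18)
pos=18: enter STRING mode
pos=18: emit STR "yes" (now at pos=23)
pos=24: ERROR — unrecognized char '$'

Answer: 24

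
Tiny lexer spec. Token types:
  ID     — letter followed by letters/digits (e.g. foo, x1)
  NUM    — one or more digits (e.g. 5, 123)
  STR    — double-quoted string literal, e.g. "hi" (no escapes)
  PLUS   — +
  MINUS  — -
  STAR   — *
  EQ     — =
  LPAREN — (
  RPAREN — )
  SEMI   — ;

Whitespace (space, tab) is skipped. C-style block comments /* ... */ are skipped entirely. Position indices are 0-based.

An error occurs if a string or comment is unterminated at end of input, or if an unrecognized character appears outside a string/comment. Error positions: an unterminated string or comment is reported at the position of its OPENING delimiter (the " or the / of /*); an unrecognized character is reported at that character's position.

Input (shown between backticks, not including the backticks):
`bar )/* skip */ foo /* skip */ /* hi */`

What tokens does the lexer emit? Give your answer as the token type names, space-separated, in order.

Answer: ID RPAREN ID

Derivation:
pos=0: emit ID 'bar' (now at pos=3)
pos=4: emit RPAREN ')'
pos=5: enter COMMENT mode (saw '/*')
exit COMMENT mode (now at pos=15)
pos=16: emit ID 'foo' (now at pos=19)
pos=20: enter COMMENT mode (saw '/*')
exit COMMENT mode (now at pos=30)
pos=31: enter COMMENT mode (saw '/*')
exit COMMENT mode (now at pos=39)
DONE. 3 tokens: [ID, RPAREN, ID]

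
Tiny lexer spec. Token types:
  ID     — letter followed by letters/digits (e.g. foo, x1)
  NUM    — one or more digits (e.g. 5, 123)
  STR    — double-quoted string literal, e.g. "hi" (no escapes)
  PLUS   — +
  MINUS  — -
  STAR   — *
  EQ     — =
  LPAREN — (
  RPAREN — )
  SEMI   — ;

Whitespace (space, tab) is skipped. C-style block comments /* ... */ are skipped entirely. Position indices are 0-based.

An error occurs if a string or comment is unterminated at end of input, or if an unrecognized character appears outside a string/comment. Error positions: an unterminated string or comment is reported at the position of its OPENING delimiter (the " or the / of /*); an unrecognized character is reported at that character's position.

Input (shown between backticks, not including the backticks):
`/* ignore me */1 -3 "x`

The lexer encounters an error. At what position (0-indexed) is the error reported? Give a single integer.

pos=0: enter COMMENT mode (saw '/*')
exit COMMENT mode (now at pos=15)
pos=15: emit NUM '1' (now at pos=16)
pos=17: emit MINUS '-'
pos=18: emit NUM '3' (now at pos=19)
pos=20: enter STRING mode
pos=20: ERROR — unterminated string

Answer: 20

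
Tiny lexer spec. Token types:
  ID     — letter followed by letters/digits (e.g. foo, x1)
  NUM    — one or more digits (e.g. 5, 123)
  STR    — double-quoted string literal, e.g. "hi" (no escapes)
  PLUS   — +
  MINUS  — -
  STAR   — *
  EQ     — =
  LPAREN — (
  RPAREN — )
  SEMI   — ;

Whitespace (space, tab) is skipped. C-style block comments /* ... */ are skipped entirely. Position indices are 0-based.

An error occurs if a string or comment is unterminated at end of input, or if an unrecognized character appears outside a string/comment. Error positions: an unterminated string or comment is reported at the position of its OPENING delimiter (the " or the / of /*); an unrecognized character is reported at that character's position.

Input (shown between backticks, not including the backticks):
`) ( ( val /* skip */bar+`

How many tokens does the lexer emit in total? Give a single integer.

pos=0: emit RPAREN ')'
pos=2: emit LPAREN '('
pos=4: emit LPAREN '('
pos=6: emit ID 'val' (now at pos=9)
pos=10: enter COMMENT mode (saw '/*')
exit COMMENT mode (now at pos=20)
pos=20: emit ID 'bar' (now at pos=23)
pos=23: emit PLUS '+'
DONE. 6 tokens: [RPAREN, LPAREN, LPAREN, ID, ID, PLUS]

Answer: 6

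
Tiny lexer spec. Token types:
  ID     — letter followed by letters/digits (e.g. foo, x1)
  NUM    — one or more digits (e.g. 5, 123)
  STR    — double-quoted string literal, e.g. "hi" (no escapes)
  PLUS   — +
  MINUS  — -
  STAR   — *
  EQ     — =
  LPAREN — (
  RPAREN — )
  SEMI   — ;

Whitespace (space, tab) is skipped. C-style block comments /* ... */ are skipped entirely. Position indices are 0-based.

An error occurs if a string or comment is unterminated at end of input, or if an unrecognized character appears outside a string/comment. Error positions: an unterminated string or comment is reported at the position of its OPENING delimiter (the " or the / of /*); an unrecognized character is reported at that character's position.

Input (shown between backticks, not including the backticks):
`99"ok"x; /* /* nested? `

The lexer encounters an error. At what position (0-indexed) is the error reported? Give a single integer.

pos=0: emit NUM '99' (now at pos=2)
pos=2: enter STRING mode
pos=2: emit STR "ok" (now at pos=6)
pos=6: emit ID 'x' (now at pos=7)
pos=7: emit SEMI ';'
pos=9: enter COMMENT mode (saw '/*')
pos=9: ERROR — unterminated comment (reached EOF)

Answer: 9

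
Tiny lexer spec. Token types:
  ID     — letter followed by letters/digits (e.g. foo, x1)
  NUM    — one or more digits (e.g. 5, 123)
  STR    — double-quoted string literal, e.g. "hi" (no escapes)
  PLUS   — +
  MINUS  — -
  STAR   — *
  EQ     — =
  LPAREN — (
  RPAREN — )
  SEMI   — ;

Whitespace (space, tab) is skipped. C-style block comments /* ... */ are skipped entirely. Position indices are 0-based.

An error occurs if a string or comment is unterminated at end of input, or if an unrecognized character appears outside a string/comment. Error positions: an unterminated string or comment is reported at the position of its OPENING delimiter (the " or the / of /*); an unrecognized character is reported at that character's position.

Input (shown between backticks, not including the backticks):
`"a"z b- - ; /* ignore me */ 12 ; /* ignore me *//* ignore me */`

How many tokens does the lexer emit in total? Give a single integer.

pos=0: enter STRING mode
pos=0: emit STR "a" (now at pos=3)
pos=3: emit ID 'z' (now at pos=4)
pos=5: emit ID 'b' (now at pos=6)
pos=6: emit MINUS '-'
pos=8: emit MINUS '-'
pos=10: emit SEMI ';'
pos=12: enter COMMENT mode (saw '/*')
exit COMMENT mode (now at pos=27)
pos=28: emit NUM '12' (now at pos=30)
pos=31: emit SEMI ';'
pos=33: enter COMMENT mode (saw '/*')
exit COMMENT mode (now at pos=48)
pos=48: enter COMMENT mode (saw '/*')
exit COMMENT mode (now at pos=63)
DONE. 8 tokens: [STR, ID, ID, MINUS, MINUS, SEMI, NUM, SEMI]

Answer: 8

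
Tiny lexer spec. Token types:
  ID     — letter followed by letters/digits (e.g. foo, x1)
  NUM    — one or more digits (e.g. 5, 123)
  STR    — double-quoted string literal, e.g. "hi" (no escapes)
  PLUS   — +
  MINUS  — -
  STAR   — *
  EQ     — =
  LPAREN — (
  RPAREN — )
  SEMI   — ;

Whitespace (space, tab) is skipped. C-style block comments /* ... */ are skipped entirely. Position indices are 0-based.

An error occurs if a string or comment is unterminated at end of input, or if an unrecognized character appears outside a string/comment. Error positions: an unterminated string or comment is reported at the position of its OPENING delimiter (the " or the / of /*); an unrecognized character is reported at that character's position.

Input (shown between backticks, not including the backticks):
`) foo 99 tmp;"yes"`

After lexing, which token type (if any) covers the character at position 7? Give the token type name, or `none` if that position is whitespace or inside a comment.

pos=0: emit RPAREN ')'
pos=2: emit ID 'foo' (now at pos=5)
pos=6: emit NUM '99' (now at pos=8)
pos=9: emit ID 'tmp' (now at pos=12)
pos=12: emit SEMI ';'
pos=13: enter STRING mode
pos=13: emit STR "yes" (now at pos=18)
DONE. 6 tokens: [RPAREN, ID, NUM, ID, SEMI, STR]
Position 7: char is '9' -> NUM

Answer: NUM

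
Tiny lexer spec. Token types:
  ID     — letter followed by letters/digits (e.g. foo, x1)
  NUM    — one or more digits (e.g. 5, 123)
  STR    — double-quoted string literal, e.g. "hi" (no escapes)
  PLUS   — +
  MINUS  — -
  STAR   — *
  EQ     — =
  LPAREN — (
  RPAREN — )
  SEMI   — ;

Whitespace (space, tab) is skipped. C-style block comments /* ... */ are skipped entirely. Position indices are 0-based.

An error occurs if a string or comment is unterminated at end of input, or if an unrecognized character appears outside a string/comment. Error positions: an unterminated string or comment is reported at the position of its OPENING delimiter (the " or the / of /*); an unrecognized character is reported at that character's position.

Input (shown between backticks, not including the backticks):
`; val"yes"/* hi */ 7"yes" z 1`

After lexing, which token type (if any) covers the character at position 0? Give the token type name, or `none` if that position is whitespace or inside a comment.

pos=0: emit SEMI ';'
pos=2: emit ID 'val' (now at pos=5)
pos=5: enter STRING mode
pos=5: emit STR "yes" (now at pos=10)
pos=10: enter COMMENT mode (saw '/*')
exit COMMENT mode (now at pos=18)
pos=19: emit NUM '7' (now at pos=20)
pos=20: enter STRING mode
pos=20: emit STR "yes" (now at pos=25)
pos=26: emit ID 'z' (now at pos=27)
pos=28: emit NUM '1' (now at pos=29)
DONE. 7 tokens: [SEMI, ID, STR, NUM, STR, ID, NUM]
Position 0: char is ';' -> SEMI

Answer: SEMI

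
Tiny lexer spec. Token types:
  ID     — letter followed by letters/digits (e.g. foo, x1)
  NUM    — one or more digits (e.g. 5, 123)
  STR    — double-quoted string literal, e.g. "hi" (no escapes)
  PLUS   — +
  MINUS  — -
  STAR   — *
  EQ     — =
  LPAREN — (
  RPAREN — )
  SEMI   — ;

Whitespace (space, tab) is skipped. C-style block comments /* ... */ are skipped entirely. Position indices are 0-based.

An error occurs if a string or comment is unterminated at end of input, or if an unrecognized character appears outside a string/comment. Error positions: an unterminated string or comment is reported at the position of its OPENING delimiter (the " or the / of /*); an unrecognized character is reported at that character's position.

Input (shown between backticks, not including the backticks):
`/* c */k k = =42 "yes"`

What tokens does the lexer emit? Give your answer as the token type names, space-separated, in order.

Answer: ID ID EQ EQ NUM STR

Derivation:
pos=0: enter COMMENT mode (saw '/*')
exit COMMENT mode (now at pos=7)
pos=7: emit ID 'k' (now at pos=8)
pos=9: emit ID 'k' (now at pos=10)
pos=11: emit EQ '='
pos=13: emit EQ '='
pos=14: emit NUM '42' (now at pos=16)
pos=17: enter STRING mode
pos=17: emit STR "yes" (now at pos=22)
DONE. 6 tokens: [ID, ID, EQ, EQ, NUM, STR]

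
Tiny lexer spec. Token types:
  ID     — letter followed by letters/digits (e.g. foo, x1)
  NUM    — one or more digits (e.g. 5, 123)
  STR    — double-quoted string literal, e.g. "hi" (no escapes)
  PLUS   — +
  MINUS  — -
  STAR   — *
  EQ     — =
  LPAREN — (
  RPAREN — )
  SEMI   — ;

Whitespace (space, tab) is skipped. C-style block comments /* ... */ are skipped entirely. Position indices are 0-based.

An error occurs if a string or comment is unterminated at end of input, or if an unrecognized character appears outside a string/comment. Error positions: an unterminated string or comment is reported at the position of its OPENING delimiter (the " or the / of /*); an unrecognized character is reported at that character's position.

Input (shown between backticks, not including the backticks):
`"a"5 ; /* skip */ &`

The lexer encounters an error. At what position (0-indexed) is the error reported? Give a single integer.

Answer: 18

Derivation:
pos=0: enter STRING mode
pos=0: emit STR "a" (now at pos=3)
pos=3: emit NUM '5' (now at pos=4)
pos=5: emit SEMI ';'
pos=7: enter COMMENT mode (saw '/*')
exit COMMENT mode (now at pos=17)
pos=18: ERROR — unrecognized char '&'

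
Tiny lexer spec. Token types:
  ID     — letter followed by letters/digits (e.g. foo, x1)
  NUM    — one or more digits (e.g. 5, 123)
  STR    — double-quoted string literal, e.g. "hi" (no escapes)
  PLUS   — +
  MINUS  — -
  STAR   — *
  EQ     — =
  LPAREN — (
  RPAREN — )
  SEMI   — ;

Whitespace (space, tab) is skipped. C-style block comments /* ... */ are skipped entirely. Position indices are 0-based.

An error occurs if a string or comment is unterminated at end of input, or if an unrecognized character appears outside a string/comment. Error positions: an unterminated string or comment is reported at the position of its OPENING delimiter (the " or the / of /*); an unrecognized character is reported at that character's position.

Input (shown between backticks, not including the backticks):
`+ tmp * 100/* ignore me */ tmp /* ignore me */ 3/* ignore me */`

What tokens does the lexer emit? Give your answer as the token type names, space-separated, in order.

pos=0: emit PLUS '+'
pos=2: emit ID 'tmp' (now at pos=5)
pos=6: emit STAR '*'
pos=8: emit NUM '100' (now at pos=11)
pos=11: enter COMMENT mode (saw '/*')
exit COMMENT mode (now at pos=26)
pos=27: emit ID 'tmp' (now at pos=30)
pos=31: enter COMMENT mode (saw '/*')
exit COMMENT mode (now at pos=46)
pos=47: emit NUM '3' (now at pos=48)
pos=48: enter COMMENT mode (saw '/*')
exit COMMENT mode (now at pos=63)
DONE. 6 tokens: [PLUS, ID, STAR, NUM, ID, NUM]

Answer: PLUS ID STAR NUM ID NUM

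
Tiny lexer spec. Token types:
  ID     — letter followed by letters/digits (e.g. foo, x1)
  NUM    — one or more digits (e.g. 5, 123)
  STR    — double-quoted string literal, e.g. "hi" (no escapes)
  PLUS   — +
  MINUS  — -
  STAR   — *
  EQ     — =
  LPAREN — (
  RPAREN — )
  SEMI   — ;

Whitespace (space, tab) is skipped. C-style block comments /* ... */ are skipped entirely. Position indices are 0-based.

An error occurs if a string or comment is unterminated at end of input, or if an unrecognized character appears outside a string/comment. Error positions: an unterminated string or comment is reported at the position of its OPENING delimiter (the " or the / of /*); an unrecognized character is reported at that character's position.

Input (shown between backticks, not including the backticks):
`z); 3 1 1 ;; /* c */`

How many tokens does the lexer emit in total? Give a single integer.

pos=0: emit ID 'z' (now at pos=1)
pos=1: emit RPAREN ')'
pos=2: emit SEMI ';'
pos=4: emit NUM '3' (now at pos=5)
pos=6: emit NUM '1' (now at pos=7)
pos=8: emit NUM '1' (now at pos=9)
pos=10: emit SEMI ';'
pos=11: emit SEMI ';'
pos=13: enter COMMENT mode (saw '/*')
exit COMMENT mode (now at pos=20)
DONE. 8 tokens: [ID, RPAREN, SEMI, NUM, NUM, NUM, SEMI, SEMI]

Answer: 8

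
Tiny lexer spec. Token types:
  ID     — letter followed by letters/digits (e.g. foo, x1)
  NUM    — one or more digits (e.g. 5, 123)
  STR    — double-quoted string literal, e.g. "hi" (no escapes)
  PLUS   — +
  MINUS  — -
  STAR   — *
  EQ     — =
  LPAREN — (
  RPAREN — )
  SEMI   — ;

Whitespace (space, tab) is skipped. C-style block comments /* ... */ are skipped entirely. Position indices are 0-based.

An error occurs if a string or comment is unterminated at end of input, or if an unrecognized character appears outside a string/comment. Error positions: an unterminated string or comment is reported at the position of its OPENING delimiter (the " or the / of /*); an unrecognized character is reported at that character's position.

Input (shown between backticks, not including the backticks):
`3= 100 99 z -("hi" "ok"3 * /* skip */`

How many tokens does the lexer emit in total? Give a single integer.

Answer: 11

Derivation:
pos=0: emit NUM '3' (now at pos=1)
pos=1: emit EQ '='
pos=3: emit NUM '100' (now at pos=6)
pos=7: emit NUM '99' (now at pos=9)
pos=10: emit ID 'z' (now at pos=11)
pos=12: emit MINUS '-'
pos=13: emit LPAREN '('
pos=14: enter STRING mode
pos=14: emit STR "hi" (now at pos=18)
pos=19: enter STRING mode
pos=19: emit STR "ok" (now at pos=23)
pos=23: emit NUM '3' (now at pos=24)
pos=25: emit STAR '*'
pos=27: enter COMMENT mode (saw '/*')
exit COMMENT mode (now at pos=37)
DONE. 11 tokens: [NUM, EQ, NUM, NUM, ID, MINUS, LPAREN, STR, STR, NUM, STAR]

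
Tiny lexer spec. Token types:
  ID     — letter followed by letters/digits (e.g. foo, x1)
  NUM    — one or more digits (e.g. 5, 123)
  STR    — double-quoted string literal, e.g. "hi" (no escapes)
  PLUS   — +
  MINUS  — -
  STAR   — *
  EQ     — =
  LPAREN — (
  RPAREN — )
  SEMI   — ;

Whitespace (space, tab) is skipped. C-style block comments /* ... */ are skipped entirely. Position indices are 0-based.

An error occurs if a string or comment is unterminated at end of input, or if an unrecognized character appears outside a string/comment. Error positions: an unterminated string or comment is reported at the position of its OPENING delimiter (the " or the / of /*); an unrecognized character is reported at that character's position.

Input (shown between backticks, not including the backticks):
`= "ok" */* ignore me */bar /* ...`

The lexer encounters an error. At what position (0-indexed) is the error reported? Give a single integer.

Answer: 27

Derivation:
pos=0: emit EQ '='
pos=2: enter STRING mode
pos=2: emit STR "ok" (now at pos=6)
pos=7: emit STAR '*'
pos=8: enter COMMENT mode (saw '/*')
exit COMMENT mode (now at pos=23)
pos=23: emit ID 'bar' (now at pos=26)
pos=27: enter COMMENT mode (saw '/*')
pos=27: ERROR — unterminated comment (reached EOF)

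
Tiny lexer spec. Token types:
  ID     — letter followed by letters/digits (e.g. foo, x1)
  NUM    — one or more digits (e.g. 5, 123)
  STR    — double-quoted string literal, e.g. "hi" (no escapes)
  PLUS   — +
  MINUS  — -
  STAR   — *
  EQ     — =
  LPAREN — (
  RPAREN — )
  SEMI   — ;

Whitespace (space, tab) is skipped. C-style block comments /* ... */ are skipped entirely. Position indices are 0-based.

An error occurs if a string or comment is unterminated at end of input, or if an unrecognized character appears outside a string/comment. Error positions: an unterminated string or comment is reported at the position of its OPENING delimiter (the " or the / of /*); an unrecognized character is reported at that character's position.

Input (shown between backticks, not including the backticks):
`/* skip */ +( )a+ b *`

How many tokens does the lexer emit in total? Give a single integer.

pos=0: enter COMMENT mode (saw '/*')
exit COMMENT mode (now at pos=10)
pos=11: emit PLUS '+'
pos=12: emit LPAREN '('
pos=14: emit RPAREN ')'
pos=15: emit ID 'a' (now at pos=16)
pos=16: emit PLUS '+'
pos=18: emit ID 'b' (now at pos=19)
pos=20: emit STAR '*'
DONE. 7 tokens: [PLUS, LPAREN, RPAREN, ID, PLUS, ID, STAR]

Answer: 7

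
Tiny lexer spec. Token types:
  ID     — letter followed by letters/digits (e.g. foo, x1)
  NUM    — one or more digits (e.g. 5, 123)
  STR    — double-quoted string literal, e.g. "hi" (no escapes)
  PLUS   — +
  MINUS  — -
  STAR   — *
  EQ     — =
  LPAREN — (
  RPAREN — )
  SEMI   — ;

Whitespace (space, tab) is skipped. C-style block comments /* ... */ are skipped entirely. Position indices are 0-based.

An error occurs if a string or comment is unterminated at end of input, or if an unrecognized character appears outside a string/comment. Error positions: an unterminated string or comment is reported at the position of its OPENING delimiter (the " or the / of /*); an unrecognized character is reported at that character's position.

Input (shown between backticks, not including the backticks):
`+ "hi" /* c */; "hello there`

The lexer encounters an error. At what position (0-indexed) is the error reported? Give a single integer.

pos=0: emit PLUS '+'
pos=2: enter STRING mode
pos=2: emit STR "hi" (now at pos=6)
pos=7: enter COMMENT mode (saw '/*')
exit COMMENT mode (now at pos=14)
pos=14: emit SEMI ';'
pos=16: enter STRING mode
pos=16: ERROR — unterminated string

Answer: 16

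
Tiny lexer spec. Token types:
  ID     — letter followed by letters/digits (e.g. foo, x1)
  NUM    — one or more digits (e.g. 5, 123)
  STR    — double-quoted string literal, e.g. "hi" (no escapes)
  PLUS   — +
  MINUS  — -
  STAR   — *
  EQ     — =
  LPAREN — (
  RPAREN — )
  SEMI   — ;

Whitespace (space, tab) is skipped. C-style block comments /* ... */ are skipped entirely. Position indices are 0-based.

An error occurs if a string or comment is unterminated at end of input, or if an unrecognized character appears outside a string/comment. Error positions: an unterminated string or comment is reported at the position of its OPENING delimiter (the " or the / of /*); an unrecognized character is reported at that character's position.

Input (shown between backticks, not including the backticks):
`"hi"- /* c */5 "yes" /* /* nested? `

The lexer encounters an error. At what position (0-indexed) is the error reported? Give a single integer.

Answer: 21

Derivation:
pos=0: enter STRING mode
pos=0: emit STR "hi" (now at pos=4)
pos=4: emit MINUS '-'
pos=6: enter COMMENT mode (saw '/*')
exit COMMENT mode (now at pos=13)
pos=13: emit NUM '5' (now at pos=14)
pos=15: enter STRING mode
pos=15: emit STR "yes" (now at pos=20)
pos=21: enter COMMENT mode (saw '/*')
pos=21: ERROR — unterminated comment (reached EOF)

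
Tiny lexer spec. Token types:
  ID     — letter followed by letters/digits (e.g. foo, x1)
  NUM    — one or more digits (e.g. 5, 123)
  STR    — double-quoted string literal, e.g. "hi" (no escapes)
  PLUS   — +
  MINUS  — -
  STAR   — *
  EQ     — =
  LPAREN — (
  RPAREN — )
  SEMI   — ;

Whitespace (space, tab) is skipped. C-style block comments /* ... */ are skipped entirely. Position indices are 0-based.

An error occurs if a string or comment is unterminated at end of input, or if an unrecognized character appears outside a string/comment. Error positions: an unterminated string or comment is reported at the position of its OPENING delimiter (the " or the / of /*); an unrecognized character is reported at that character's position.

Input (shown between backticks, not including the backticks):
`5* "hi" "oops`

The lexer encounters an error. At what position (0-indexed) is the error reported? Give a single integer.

Answer: 8

Derivation:
pos=0: emit NUM '5' (now at pos=1)
pos=1: emit STAR '*'
pos=3: enter STRING mode
pos=3: emit STR "hi" (now at pos=7)
pos=8: enter STRING mode
pos=8: ERROR — unterminated string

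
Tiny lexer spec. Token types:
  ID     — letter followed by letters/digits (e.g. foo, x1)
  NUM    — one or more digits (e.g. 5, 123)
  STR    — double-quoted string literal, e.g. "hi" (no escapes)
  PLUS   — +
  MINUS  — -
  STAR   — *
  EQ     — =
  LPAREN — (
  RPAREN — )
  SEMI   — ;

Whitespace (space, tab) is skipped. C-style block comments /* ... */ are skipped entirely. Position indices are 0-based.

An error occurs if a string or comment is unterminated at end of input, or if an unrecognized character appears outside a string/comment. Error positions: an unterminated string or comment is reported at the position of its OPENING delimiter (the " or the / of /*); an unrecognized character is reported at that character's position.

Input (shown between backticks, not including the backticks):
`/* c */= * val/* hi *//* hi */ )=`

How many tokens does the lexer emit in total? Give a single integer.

Answer: 5

Derivation:
pos=0: enter COMMENT mode (saw '/*')
exit COMMENT mode (now at pos=7)
pos=7: emit EQ '='
pos=9: emit STAR '*'
pos=11: emit ID 'val' (now at pos=14)
pos=14: enter COMMENT mode (saw '/*')
exit COMMENT mode (now at pos=22)
pos=22: enter COMMENT mode (saw '/*')
exit COMMENT mode (now at pos=30)
pos=31: emit RPAREN ')'
pos=32: emit EQ '='
DONE. 5 tokens: [EQ, STAR, ID, RPAREN, EQ]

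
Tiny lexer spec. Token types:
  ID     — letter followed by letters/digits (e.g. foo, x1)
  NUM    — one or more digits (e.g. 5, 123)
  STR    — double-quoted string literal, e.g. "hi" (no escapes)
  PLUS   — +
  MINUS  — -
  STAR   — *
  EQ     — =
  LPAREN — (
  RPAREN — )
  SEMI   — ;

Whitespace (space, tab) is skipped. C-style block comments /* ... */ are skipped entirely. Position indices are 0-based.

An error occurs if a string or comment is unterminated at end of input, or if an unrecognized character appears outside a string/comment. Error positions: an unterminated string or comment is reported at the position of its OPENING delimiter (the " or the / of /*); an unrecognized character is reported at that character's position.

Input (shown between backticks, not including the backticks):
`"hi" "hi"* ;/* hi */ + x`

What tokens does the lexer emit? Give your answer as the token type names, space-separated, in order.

Answer: STR STR STAR SEMI PLUS ID

Derivation:
pos=0: enter STRING mode
pos=0: emit STR "hi" (now at pos=4)
pos=5: enter STRING mode
pos=5: emit STR "hi" (now at pos=9)
pos=9: emit STAR '*'
pos=11: emit SEMI ';'
pos=12: enter COMMENT mode (saw '/*')
exit COMMENT mode (now at pos=20)
pos=21: emit PLUS '+'
pos=23: emit ID 'x' (now at pos=24)
DONE. 6 tokens: [STR, STR, STAR, SEMI, PLUS, ID]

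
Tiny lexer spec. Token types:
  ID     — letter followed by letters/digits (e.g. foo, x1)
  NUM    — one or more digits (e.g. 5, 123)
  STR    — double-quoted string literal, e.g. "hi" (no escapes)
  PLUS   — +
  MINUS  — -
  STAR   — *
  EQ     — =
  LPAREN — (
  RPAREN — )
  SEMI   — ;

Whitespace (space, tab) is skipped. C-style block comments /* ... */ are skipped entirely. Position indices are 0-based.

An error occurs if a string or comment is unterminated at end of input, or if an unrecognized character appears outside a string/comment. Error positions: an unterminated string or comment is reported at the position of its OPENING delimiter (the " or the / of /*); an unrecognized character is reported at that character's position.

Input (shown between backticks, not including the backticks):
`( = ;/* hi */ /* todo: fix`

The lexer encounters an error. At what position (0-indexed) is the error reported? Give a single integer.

pos=0: emit LPAREN '('
pos=2: emit EQ '='
pos=4: emit SEMI ';'
pos=5: enter COMMENT mode (saw '/*')
exit COMMENT mode (now at pos=13)
pos=14: enter COMMENT mode (saw '/*')
pos=14: ERROR — unterminated comment (reached EOF)

Answer: 14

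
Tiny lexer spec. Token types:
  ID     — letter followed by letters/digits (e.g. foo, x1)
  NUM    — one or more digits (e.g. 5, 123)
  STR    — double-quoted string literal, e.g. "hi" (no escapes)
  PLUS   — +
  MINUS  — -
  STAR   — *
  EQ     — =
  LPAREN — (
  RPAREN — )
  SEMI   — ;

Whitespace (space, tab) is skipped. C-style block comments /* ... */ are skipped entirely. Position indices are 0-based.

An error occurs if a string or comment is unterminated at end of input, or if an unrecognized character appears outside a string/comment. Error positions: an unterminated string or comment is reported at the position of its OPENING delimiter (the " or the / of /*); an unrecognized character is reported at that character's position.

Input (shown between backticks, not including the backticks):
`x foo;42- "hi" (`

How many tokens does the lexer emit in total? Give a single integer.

Answer: 7

Derivation:
pos=0: emit ID 'x' (now at pos=1)
pos=2: emit ID 'foo' (now at pos=5)
pos=5: emit SEMI ';'
pos=6: emit NUM '42' (now at pos=8)
pos=8: emit MINUS '-'
pos=10: enter STRING mode
pos=10: emit STR "hi" (now at pos=14)
pos=15: emit LPAREN '('
DONE. 7 tokens: [ID, ID, SEMI, NUM, MINUS, STR, LPAREN]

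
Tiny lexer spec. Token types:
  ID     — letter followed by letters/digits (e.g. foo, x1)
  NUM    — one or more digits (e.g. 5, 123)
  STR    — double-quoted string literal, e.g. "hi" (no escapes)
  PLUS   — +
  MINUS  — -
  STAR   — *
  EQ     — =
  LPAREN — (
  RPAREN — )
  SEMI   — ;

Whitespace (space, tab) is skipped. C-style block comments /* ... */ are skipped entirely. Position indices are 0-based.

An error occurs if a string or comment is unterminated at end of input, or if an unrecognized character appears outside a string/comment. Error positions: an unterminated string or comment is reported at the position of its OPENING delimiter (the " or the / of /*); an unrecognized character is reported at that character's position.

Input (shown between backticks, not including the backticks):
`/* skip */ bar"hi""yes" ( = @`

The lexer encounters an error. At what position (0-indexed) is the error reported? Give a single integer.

Answer: 28

Derivation:
pos=0: enter COMMENT mode (saw '/*')
exit COMMENT mode (now at pos=10)
pos=11: emit ID 'bar' (now at pos=14)
pos=14: enter STRING mode
pos=14: emit STR "hi" (now at pos=18)
pos=18: enter STRING mode
pos=18: emit STR "yes" (now at pos=23)
pos=24: emit LPAREN '('
pos=26: emit EQ '='
pos=28: ERROR — unrecognized char '@'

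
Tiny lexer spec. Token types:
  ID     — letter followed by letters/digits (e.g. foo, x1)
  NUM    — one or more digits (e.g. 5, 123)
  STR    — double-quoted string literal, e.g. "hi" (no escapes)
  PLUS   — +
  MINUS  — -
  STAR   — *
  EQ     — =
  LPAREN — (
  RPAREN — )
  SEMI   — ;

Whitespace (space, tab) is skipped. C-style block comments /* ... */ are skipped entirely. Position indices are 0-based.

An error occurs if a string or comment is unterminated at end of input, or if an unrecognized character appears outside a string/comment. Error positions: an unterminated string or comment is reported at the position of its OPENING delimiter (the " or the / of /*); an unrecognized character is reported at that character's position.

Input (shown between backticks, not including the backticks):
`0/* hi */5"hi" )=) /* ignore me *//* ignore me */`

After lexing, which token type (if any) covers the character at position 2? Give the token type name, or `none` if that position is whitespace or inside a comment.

Answer: none

Derivation:
pos=0: emit NUM '0' (now at pos=1)
pos=1: enter COMMENT mode (saw '/*')
exit COMMENT mode (now at pos=9)
pos=9: emit NUM '5' (now at pos=10)
pos=10: enter STRING mode
pos=10: emit STR "hi" (now at pos=14)
pos=15: emit RPAREN ')'
pos=16: emit EQ '='
pos=17: emit RPAREN ')'
pos=19: enter COMMENT mode (saw '/*')
exit COMMENT mode (now at pos=34)
pos=34: enter COMMENT mode (saw '/*')
exit COMMENT mode (now at pos=49)
DONE. 6 tokens: [NUM, NUM, STR, RPAREN, EQ, RPAREN]
Position 2: char is '*' -> none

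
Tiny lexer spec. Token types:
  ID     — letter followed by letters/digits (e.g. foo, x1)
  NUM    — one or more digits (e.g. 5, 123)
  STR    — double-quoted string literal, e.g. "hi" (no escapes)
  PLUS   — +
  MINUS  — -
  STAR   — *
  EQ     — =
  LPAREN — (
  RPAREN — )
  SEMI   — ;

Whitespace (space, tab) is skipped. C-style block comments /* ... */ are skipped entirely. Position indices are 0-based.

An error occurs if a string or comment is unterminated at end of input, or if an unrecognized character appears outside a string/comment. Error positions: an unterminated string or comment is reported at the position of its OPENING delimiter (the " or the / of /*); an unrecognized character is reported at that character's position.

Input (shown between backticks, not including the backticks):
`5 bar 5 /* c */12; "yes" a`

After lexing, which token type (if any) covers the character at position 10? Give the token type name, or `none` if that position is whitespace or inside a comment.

Answer: none

Derivation:
pos=0: emit NUM '5' (now at pos=1)
pos=2: emit ID 'bar' (now at pos=5)
pos=6: emit NUM '5' (now at pos=7)
pos=8: enter COMMENT mode (saw '/*')
exit COMMENT mode (now at pos=15)
pos=15: emit NUM '12' (now at pos=17)
pos=17: emit SEMI ';'
pos=19: enter STRING mode
pos=19: emit STR "yes" (now at pos=24)
pos=25: emit ID 'a' (now at pos=26)
DONE. 7 tokens: [NUM, ID, NUM, NUM, SEMI, STR, ID]
Position 10: char is ' ' -> none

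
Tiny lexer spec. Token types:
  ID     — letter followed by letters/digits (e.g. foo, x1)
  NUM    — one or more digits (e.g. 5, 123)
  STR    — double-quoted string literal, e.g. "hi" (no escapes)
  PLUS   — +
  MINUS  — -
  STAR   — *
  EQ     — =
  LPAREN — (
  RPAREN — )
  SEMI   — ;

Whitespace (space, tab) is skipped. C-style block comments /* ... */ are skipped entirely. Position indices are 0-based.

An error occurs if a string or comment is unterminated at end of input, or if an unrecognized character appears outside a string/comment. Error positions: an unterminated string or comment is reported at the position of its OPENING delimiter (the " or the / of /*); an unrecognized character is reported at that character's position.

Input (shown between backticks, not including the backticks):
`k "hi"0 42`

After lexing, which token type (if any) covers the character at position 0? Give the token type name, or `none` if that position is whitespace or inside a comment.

pos=0: emit ID 'k' (now at pos=1)
pos=2: enter STRING mode
pos=2: emit STR "hi" (now at pos=6)
pos=6: emit NUM '0' (now at pos=7)
pos=8: emit NUM '42' (now at pos=10)
DONE. 4 tokens: [ID, STR, NUM, NUM]
Position 0: char is 'k' -> ID

Answer: ID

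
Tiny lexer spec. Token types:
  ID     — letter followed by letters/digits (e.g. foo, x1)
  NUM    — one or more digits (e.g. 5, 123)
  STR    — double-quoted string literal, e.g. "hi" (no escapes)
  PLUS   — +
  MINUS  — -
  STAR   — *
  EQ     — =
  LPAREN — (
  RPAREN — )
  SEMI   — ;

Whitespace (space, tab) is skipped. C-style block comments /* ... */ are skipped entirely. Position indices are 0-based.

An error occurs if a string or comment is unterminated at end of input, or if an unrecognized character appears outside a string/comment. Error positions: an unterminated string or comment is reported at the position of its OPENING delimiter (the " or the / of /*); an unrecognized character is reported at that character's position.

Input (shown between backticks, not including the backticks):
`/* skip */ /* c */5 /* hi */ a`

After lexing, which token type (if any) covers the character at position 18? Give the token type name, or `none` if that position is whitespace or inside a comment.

pos=0: enter COMMENT mode (saw '/*')
exit COMMENT mode (now at pos=10)
pos=11: enter COMMENT mode (saw '/*')
exit COMMENT mode (now at pos=18)
pos=18: emit NUM '5' (now at pos=19)
pos=20: enter COMMENT mode (saw '/*')
exit COMMENT mode (now at pos=28)
pos=29: emit ID 'a' (now at pos=30)
DONE. 2 tokens: [NUM, ID]
Position 18: char is '5' -> NUM

Answer: NUM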